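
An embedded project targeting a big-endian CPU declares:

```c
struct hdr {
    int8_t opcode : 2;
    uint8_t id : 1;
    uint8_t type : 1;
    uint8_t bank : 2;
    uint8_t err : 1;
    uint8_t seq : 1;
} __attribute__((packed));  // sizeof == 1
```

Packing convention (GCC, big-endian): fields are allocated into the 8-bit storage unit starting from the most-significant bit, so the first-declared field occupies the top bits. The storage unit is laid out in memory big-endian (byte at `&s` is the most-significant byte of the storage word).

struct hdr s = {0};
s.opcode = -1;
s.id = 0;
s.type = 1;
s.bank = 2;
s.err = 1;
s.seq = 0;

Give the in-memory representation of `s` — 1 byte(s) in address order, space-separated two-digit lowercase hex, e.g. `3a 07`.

da

opcode:2 = -1 → 0x3 << 6 → word 0xc0
id:1 = 0 → 0x0 << 5 → word 0xc0
type:1 = 1 → 0x1 << 4 → word 0xd0
bank:2 = 2 → 0x2 << 2 → word 0xd8
err:1 = 1 → 0x1 << 1 → word 0xda
seq:1 = 0 → 0x0 << 0 → word 0xda
word = 0xda → big-endian bytes:
  [0]=0xda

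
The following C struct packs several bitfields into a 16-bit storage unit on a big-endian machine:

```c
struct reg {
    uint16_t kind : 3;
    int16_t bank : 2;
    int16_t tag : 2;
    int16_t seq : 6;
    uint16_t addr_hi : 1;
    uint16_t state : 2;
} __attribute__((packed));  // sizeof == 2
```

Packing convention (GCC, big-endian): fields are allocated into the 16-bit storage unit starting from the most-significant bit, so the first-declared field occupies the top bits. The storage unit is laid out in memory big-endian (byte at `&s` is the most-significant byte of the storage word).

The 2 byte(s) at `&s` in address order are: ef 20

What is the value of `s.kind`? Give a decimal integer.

[0]=0xef [1]=0x20 (big-endian) → word 0xef20
kind [13+:3] = (word>>13) & 0x7 = 7  ←
bank [11+:2] = (word>>11) & 0x3 = 1
tag [9+:2] = (word>>9) & 0x3 = 3
seq [3+:6] = (word>>3) & 0x3f = 36
addr_hi [2+:1] = (word>>2) & 0x1 = 0
state [0+:2] = (word>>0) & 0x3 = 0

7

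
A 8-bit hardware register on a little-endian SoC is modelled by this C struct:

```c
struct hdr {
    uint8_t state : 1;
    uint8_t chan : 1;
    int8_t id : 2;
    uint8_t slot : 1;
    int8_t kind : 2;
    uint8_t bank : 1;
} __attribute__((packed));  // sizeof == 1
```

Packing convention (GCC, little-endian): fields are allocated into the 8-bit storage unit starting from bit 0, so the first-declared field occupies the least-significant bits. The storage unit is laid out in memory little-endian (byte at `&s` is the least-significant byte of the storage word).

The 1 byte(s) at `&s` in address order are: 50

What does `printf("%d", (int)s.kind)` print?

[0]=0x50 (little-endian) → word 0x50
state:1 @ bit 0 → (0x50>>0)&0x1 = 0x0
chan:1 @ bit 1 → (0x50>>1)&0x1 = 0x0
id:2 @ bit 2 → (0x50>>2)&0x3 = 0x0
slot:1 @ bit 4 → (0x50>>4)&0x1 = 0x1
kind:2 @ bit 5 → (0x50>>5)&0x3 = 0x2  ←
bank:1 @ bit 7 → (0x50>>7)&0x1 = 0x0
kind signed 2b, MSB=1: 2 - 4 = -2

-2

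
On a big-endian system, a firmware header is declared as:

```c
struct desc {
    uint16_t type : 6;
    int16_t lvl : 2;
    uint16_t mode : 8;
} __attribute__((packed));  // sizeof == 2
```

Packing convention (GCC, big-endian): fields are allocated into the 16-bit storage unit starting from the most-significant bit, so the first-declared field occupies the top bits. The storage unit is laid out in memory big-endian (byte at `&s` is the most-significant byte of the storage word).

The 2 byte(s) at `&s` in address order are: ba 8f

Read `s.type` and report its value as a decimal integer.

46

[0]=0xba [1]=0x8f (big-endian) → word 0xba8f
type [10+:6] = (word>>10) & 0x3f = 46  ←
lvl [8+:2] = (word>>8) & 0x3 = 2
mode [0+:8] = (word>>0) & 0xff = 143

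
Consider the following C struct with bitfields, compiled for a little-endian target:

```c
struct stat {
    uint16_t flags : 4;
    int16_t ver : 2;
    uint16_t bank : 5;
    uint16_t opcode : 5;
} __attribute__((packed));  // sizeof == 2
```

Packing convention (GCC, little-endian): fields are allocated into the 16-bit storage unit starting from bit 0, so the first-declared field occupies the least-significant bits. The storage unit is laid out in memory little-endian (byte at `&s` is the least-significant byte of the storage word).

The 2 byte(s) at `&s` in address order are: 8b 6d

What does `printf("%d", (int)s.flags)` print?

[0]=0x8b [1]=0x6d (little-endian) → word 0x6d8b
flags:4 @ bit 0 → (0x6d8b>>0)&0xf = 0xb  ←
ver:2 @ bit 4 → (0x6d8b>>4)&0x3 = 0x0
bank:5 @ bit 6 → (0x6d8b>>6)&0x1f = 0x16
opcode:5 @ bit 11 → (0x6d8b>>11)&0x1f = 0xd

11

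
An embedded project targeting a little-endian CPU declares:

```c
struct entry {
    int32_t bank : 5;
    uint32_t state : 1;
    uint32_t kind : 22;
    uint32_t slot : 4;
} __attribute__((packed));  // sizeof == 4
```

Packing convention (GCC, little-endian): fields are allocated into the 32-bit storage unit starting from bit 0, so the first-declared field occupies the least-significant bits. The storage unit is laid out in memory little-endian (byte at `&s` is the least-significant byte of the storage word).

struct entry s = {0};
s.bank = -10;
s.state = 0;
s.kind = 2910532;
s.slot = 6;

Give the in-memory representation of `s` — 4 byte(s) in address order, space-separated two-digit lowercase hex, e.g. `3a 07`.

16 51 1a 6b

[0+:5] bank=-10 & 0x1f = 0x16; word=0x00000016
[5+:1] state=0 & 0x1 = 0x0; word=0x00000016
[6+:22] kind=2910532 & 0x3fffff = 0x2c6944; word=0x0b1a5116
[28+:4] slot=6 & 0xf = 0x6; word=0x6b1a5116
word = 0x6b1a5116 → little-endian bytes:
  [0]=0x16  [1]=0x51  [2]=0x1a  [3]=0x6b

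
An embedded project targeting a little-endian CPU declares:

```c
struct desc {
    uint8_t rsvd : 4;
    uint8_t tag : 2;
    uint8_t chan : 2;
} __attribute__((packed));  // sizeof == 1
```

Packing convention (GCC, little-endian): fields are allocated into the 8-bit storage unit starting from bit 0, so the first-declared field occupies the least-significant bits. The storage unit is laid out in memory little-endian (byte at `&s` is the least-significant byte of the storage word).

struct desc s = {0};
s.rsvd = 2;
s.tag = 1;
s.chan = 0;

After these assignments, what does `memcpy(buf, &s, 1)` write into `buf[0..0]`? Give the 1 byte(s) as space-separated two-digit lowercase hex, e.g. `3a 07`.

rsvd (4b) val=2 bits=0x2 at bit 0: 0x02
tag (2b) val=1 bits=0x1 at bit 4: 0x12
chan (2b) val=0 bits=0x0 at bit 6: 0x12
word = 0x12 → little-endian bytes:
  [0]=0x12

12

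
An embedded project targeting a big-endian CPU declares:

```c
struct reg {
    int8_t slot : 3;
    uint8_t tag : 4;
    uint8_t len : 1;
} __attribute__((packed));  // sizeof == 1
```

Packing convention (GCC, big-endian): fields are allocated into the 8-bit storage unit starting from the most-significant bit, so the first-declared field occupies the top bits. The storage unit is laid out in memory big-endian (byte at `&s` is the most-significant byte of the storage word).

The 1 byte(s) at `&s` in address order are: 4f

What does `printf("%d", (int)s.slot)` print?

2

[0]=0x4f (big-endian) → word 0x4f
slot:3 @ bit 5 → (0x4f>>5)&0x7 = 0x2  ←
tag:4 @ bit 1 → (0x4f>>1)&0xf = 0x7
len:1 @ bit 0 → (0x4f>>0)&0x1 = 0x1
slot signed 3b, MSB=0: value = 2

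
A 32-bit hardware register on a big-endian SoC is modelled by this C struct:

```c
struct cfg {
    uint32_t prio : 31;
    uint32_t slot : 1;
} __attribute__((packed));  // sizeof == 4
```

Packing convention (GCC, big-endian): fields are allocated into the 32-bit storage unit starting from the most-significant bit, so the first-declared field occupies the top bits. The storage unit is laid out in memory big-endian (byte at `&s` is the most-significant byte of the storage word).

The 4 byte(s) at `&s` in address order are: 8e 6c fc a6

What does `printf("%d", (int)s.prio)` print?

[0]=0x8e [1]=0x6c [2]=0xfc [3]=0xa6 (big-endian) → word 0x8e6cfca6
prio [1+:31] = (word>>1) & 0x7fffffff = 1194753619  ←
slot [0+:1] = (word>>0) & 0x1 = 0

1194753619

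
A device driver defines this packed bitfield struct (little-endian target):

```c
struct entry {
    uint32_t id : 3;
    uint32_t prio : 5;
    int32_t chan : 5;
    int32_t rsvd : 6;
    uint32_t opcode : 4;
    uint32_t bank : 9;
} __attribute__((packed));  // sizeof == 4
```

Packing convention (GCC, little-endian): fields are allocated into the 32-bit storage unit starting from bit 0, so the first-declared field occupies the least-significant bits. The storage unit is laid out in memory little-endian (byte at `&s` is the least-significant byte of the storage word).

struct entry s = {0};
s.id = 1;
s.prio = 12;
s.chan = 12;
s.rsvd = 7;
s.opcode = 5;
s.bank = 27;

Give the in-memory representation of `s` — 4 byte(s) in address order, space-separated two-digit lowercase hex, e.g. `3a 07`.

id (3b) val=1 bits=0x1 at bit 0: 0x00000001
prio (5b) val=12 bits=0xc at bit 3: 0x00000061
chan (5b) val=12 bits=0xc at bit 8: 0x00000c61
rsvd (6b) val=7 bits=0x7 at bit 13: 0x0000ec61
opcode (4b) val=5 bits=0x5 at bit 19: 0x0028ec61
bank (9b) val=27 bits=0x1b at bit 23: 0x0da8ec61
word = 0x0da8ec61 → little-endian bytes:
  [0]=0x61  [1]=0xec  [2]=0xa8  [3]=0x0d

61 ec a8 0d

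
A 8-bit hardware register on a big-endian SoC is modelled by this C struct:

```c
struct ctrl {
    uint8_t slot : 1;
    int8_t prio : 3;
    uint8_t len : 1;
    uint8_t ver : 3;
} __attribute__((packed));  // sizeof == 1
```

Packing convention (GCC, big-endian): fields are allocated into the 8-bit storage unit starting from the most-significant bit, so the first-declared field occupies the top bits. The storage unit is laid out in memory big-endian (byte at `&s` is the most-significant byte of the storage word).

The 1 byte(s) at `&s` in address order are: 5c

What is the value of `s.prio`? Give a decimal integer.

[0]=0x5c (big-endian) → word 0x5c
slot:1 @ bit 7 → (0x5c>>7)&0x1 = 0x0
prio:3 @ bit 4 → (0x5c>>4)&0x7 = 0x5  ←
len:1 @ bit 3 → (0x5c>>3)&0x1 = 0x1
ver:3 @ bit 0 → (0x5c>>0)&0x7 = 0x4
prio signed 3b, MSB=1: 5 - 8 = -3

-3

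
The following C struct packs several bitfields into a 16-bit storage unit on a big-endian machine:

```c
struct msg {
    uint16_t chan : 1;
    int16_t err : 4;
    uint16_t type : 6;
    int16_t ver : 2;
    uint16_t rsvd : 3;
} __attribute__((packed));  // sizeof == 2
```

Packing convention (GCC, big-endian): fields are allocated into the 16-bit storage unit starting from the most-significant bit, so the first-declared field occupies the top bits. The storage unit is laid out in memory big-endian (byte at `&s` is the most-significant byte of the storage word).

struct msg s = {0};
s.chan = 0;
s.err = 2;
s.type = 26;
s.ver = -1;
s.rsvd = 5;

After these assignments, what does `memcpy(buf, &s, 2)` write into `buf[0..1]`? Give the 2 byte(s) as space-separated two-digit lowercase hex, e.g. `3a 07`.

chan (1b) val=0 bits=0x0 at bit 15: 0x0000
err (4b) val=2 bits=0x2 at bit 11: 0x1000
type (6b) val=26 bits=0x1a at bit 5: 0x1340
ver (2b) val=-1 bits=0x3 at bit 3: 0x1358
rsvd (3b) val=5 bits=0x5 at bit 0: 0x135d
word = 0x135d → big-endian bytes:
  [0]=0x13  [1]=0x5d

13 5d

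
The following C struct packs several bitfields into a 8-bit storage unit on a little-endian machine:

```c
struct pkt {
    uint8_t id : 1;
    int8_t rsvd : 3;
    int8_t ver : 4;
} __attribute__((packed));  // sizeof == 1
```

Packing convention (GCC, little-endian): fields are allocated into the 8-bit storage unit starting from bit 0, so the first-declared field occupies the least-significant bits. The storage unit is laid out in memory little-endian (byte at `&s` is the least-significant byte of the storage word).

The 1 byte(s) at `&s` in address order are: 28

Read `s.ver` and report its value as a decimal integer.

[0]=0x28 (little-endian) → word 0x28
id [0+:1] = (word>>0) & 0x1 = 0
rsvd [1+:3] = (word>>1) & 0x7 = 4
ver [4+:4] = (word>>4) & 0xf = 2  ←
ver signed 4b, MSB=0: value = 2

2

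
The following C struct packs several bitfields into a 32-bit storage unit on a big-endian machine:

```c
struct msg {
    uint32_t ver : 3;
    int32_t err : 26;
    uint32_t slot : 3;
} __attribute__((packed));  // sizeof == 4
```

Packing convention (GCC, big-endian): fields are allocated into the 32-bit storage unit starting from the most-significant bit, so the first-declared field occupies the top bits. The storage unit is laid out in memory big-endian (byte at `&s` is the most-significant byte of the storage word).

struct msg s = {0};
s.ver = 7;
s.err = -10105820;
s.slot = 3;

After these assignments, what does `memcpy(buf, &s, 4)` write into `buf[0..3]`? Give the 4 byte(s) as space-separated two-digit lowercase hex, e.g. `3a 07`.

ver:3 = 7 → 0x7 << 29 → word 0xe0000000
err:26 = -10105820 → 0x365cc24 << 3 → word 0xfb2e6120
slot:3 = 3 → 0x3 << 0 → word 0xfb2e6123
word = 0xfb2e6123 → big-endian bytes:
  [0]=0xfb  [1]=0x2e  [2]=0x61  [3]=0x23

fb 2e 61 23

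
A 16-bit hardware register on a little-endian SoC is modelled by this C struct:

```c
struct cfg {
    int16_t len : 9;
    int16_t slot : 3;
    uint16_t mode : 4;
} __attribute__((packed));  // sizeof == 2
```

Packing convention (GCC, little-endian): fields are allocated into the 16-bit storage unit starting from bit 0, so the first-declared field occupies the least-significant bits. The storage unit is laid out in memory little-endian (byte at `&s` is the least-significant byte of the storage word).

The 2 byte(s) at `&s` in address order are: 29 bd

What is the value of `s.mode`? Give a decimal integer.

[0]=0x29 [1]=0xbd (little-endian) → word 0xbd29
len [0+:9] = (word>>0) & 0x1ff = 297
slot [9+:3] = (word>>9) & 0x7 = 6
mode [12+:4] = (word>>12) & 0xf = 11  ←

11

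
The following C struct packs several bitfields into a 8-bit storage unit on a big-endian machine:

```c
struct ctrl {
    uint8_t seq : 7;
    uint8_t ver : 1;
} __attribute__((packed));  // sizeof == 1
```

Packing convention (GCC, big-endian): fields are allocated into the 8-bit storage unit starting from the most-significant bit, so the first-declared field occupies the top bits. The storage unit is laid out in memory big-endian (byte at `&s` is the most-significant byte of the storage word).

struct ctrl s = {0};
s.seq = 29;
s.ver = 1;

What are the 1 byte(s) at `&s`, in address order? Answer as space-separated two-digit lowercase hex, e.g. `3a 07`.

3b

seq:7 = 29 → 0x1d << 1 → word 0x3a
ver:1 = 1 → 0x1 << 0 → word 0x3b
word = 0x3b → big-endian bytes:
  [0]=0x3b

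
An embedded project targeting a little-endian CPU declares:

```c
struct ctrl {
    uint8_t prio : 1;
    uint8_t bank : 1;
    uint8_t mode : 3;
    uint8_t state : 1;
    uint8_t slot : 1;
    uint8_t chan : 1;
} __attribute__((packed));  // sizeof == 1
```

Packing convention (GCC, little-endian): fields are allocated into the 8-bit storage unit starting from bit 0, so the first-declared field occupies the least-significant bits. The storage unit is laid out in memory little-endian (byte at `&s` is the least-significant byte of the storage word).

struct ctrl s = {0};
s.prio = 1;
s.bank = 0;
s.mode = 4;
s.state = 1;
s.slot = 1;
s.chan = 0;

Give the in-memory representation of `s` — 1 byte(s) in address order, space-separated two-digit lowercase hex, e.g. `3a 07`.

prio (1b) val=1 bits=0x1 at bit 0: 0x01
bank (1b) val=0 bits=0x0 at bit 1: 0x01
mode (3b) val=4 bits=0x4 at bit 2: 0x11
state (1b) val=1 bits=0x1 at bit 5: 0x31
slot (1b) val=1 bits=0x1 at bit 6: 0x71
chan (1b) val=0 bits=0x0 at bit 7: 0x71
word = 0x71 → little-endian bytes:
  [0]=0x71

71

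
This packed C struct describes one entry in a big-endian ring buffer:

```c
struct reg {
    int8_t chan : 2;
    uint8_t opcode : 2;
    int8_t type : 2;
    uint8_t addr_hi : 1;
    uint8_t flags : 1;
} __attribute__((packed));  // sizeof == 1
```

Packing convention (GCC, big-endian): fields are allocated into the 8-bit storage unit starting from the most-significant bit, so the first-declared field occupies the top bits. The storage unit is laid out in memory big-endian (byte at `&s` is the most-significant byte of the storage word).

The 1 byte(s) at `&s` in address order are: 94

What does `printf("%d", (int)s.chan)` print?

[0]=0x94 (big-endian) → word 0x94
chan:2 @ bit 6 → (0x94>>6)&0x3 = 0x2  ←
opcode:2 @ bit 4 → (0x94>>4)&0x3 = 0x1
type:2 @ bit 2 → (0x94>>2)&0x3 = 0x1
addr_hi:1 @ bit 1 → (0x94>>1)&0x1 = 0x0
flags:1 @ bit 0 → (0x94>>0)&0x1 = 0x0
chan signed 2b, MSB=1: 2 - 4 = -2

-2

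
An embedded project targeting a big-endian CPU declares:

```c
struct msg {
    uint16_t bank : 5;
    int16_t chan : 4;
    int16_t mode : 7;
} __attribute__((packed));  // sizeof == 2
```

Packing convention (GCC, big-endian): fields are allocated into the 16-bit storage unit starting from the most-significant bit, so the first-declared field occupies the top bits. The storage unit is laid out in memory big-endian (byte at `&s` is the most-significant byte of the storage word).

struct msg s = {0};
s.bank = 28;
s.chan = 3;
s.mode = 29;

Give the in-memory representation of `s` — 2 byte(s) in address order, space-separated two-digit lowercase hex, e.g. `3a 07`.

bank (5b) val=28 bits=0x1c at bit 11: 0xe000
chan (4b) val=3 bits=0x3 at bit 7: 0xe180
mode (7b) val=29 bits=0x1d at bit 0: 0xe19d
word = 0xe19d → big-endian bytes:
  [0]=0xe1  [1]=0x9d

e1 9d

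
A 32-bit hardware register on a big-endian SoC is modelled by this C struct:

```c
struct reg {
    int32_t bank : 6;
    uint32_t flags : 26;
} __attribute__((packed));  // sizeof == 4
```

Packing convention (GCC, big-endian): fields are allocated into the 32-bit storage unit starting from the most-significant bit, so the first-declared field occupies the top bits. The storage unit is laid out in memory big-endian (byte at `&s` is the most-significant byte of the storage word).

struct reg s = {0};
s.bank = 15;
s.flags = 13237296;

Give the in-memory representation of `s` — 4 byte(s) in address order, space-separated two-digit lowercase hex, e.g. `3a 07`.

3c c9 fc 30

bank (6b) val=15 bits=0xf at bit 26: 0x3c000000
flags (26b) val=13237296 bits=0xc9fc30 at bit 0: 0x3cc9fc30
word = 0x3cc9fc30 → big-endian bytes:
  [0]=0x3c  [1]=0xc9  [2]=0xfc  [3]=0x30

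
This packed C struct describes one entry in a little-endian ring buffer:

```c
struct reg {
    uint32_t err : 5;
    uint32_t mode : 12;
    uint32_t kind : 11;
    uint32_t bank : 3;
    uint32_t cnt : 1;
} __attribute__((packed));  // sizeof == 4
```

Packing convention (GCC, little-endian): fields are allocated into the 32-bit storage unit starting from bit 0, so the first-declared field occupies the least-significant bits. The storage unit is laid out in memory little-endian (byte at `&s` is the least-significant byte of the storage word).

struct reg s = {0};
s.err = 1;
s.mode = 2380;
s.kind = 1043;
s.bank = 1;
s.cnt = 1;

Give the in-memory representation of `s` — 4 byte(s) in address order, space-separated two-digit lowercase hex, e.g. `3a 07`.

81 29 27 98

[0+:5] err=1 & 0x1f = 0x1; word=0x00000001
[5+:12] mode=2380 & 0xfff = 0x94c; word=0x00012981
[17+:11] kind=1043 & 0x7ff = 0x413; word=0x08272981
[28+:3] bank=1 & 0x7 = 0x1; word=0x18272981
[31+:1] cnt=1 & 0x1 = 0x1; word=0x98272981
word = 0x98272981 → little-endian bytes:
  [0]=0x81  [1]=0x29  [2]=0x27  [3]=0x98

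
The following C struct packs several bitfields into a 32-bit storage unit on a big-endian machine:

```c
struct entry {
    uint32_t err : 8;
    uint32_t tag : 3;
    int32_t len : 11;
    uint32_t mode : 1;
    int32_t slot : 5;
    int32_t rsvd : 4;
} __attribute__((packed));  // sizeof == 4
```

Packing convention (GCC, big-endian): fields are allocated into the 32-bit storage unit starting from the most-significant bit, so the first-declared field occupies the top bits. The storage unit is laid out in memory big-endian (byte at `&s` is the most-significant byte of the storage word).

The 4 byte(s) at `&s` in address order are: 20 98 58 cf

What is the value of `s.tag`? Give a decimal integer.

[0]=0x20 [1]=0x98 [2]=0x58 [3]=0xcf (big-endian) → word 0x209858cf
err [24+:8] = (word>>24) & 0xff = 32
tag [21+:3] = (word>>21) & 0x7 = 4  ←
len [10+:11] = (word>>10) & 0x7ff = 1558
mode [9+:1] = (word>>9) & 0x1 = 0
slot [4+:5] = (word>>4) & 0x1f = 12
rsvd [0+:4] = (word>>0) & 0xf = 15

4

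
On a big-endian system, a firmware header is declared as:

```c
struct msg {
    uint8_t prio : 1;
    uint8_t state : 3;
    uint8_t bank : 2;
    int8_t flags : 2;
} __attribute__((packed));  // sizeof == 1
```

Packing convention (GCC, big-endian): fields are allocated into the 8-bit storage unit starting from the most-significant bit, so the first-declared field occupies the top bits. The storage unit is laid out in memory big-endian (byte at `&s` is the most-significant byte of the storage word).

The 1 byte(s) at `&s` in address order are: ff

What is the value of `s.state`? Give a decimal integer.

[0]=0xff (big-endian) → word 0xff
prio:1 @ bit 7 → (0xff>>7)&0x1 = 0x1
state:3 @ bit 4 → (0xff>>4)&0x7 = 0x7  ←
bank:2 @ bit 2 → (0xff>>2)&0x3 = 0x3
flags:2 @ bit 0 → (0xff>>0)&0x3 = 0x3

7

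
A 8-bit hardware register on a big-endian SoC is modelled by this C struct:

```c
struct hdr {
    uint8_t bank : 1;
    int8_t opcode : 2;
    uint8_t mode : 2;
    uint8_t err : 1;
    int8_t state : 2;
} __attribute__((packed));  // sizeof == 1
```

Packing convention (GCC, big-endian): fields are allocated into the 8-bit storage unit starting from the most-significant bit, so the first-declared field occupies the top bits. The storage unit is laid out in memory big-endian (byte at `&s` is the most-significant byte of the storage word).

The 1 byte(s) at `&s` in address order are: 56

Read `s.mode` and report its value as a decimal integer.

2

[0]=0x56 (big-endian) → word 0x56
bank:1 @ bit 7 → (0x56>>7)&0x1 = 0x0
opcode:2 @ bit 5 → (0x56>>5)&0x3 = 0x2
mode:2 @ bit 3 → (0x56>>3)&0x3 = 0x2  ←
err:1 @ bit 2 → (0x56>>2)&0x1 = 0x1
state:2 @ bit 0 → (0x56>>0)&0x3 = 0x2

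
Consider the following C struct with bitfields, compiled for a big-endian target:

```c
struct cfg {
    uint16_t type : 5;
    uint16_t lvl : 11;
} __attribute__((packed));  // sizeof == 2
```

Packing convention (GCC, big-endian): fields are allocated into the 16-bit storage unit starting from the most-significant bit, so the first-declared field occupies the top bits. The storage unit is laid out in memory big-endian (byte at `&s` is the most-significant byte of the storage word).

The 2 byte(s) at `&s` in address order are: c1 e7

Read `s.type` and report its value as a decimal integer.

[0]=0xc1 [1]=0xe7 (big-endian) → word 0xc1e7
type [11+:5] = (word>>11) & 0x1f = 24  ←
lvl [0+:11] = (word>>0) & 0x7ff = 487

24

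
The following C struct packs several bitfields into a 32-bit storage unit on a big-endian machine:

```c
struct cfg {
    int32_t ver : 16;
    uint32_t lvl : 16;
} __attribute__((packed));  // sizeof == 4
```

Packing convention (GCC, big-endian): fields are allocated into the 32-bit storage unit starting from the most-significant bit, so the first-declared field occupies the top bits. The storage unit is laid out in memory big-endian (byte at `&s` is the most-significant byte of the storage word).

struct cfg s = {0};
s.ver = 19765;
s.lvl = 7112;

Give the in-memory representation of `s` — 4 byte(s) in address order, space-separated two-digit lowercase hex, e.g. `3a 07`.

4d 35 1b c8

ver (16b) val=19765 bits=0x4d35 at bit 16: 0x4d350000
lvl (16b) val=7112 bits=0x1bc8 at bit 0: 0x4d351bc8
word = 0x4d351bc8 → big-endian bytes:
  [0]=0x4d  [1]=0x35  [2]=0x1b  [3]=0xc8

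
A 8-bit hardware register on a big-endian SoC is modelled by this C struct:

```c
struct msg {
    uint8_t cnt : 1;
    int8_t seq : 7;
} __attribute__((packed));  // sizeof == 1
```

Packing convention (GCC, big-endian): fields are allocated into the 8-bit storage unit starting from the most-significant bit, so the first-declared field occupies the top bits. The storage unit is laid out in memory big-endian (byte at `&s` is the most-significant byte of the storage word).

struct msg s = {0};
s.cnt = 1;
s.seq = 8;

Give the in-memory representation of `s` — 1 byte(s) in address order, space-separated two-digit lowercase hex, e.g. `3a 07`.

88

cnt (1b) val=1 bits=0x1 at bit 7: 0x80
seq (7b) val=8 bits=0x8 at bit 0: 0x88
word = 0x88 → big-endian bytes:
  [0]=0x88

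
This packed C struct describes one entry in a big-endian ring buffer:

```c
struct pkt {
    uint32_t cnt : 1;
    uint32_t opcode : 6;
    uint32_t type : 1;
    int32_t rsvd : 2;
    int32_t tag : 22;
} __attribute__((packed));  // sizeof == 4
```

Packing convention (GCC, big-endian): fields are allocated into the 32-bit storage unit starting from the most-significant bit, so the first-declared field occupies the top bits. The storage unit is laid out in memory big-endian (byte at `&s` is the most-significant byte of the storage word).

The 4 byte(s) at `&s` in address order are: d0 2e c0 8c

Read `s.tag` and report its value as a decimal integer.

[0]=0xd0 [1]=0x2e [2]=0xc0 [3]=0x8c (big-endian) → word 0xd02ec08c
cnt [31+:1] = (word>>31) & 0x1 = 1
opcode [25+:6] = (word>>25) & 0x3f = 40
type [24+:1] = (word>>24) & 0x1 = 0
rsvd [22+:2] = (word>>22) & 0x3 = 0
tag [0+:22] = (word>>0) & 0x3fffff = 3063948  ←
tag signed 22b, MSB=1: 3063948 - 4194304 = -1130356

-1130356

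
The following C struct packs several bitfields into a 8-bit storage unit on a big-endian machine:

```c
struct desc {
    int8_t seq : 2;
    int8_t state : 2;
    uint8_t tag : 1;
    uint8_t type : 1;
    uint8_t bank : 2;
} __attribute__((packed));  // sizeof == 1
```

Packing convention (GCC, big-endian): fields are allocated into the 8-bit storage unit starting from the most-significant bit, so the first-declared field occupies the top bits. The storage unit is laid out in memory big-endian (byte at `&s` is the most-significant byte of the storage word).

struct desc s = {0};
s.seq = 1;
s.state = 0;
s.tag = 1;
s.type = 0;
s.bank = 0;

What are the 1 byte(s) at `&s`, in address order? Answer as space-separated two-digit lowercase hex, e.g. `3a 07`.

48

seq (2b) val=1 bits=0x1 at bit 6: 0x40
state (2b) val=0 bits=0x0 at bit 4: 0x40
tag (1b) val=1 bits=0x1 at bit 3: 0x48
type (1b) val=0 bits=0x0 at bit 2: 0x48
bank (2b) val=0 bits=0x0 at bit 0: 0x48
word = 0x48 → big-endian bytes:
  [0]=0x48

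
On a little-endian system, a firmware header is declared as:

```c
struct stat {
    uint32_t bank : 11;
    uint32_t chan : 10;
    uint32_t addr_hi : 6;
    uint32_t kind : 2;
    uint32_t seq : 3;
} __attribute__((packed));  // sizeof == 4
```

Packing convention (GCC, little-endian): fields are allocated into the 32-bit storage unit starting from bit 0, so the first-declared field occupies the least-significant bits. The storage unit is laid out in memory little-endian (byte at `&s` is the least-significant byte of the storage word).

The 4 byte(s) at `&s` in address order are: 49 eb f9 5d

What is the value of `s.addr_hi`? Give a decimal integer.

47

[0]=0x49 [1]=0xeb [2]=0xf9 [3]=0x5d (little-endian) → word 0x5df9eb49
bank [0+:11] = (word>>0) & 0x7ff = 841
chan [11+:10] = (word>>11) & 0x3ff = 829
addr_hi [21+:6] = (word>>21) & 0x3f = 47  ←
kind [27+:2] = (word>>27) & 0x3 = 3
seq [29+:3] = (word>>29) & 0x7 = 2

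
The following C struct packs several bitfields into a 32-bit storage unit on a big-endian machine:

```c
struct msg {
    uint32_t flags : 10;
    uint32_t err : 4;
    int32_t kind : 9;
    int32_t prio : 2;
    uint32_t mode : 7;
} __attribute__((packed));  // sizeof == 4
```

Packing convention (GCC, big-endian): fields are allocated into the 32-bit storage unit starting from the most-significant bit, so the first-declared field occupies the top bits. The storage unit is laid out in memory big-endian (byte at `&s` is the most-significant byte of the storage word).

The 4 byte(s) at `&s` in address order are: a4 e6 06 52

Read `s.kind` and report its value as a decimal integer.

-253

[0]=0xa4 [1]=0xe6 [2]=0x06 [3]=0x52 (big-endian) → word 0xa4e60652
flags:10 @ bit 22 → (0xa4e60652>>22)&0x3ff = 0x293
err:4 @ bit 18 → (0xa4e60652>>18)&0xf = 0x9
kind:9 @ bit 9 → (0xa4e60652>>9)&0x1ff = 0x103  ←
prio:2 @ bit 7 → (0xa4e60652>>7)&0x3 = 0x0
mode:7 @ bit 0 → (0xa4e60652>>0)&0x7f = 0x52
kind signed 9b, MSB=1: 259 - 512 = -253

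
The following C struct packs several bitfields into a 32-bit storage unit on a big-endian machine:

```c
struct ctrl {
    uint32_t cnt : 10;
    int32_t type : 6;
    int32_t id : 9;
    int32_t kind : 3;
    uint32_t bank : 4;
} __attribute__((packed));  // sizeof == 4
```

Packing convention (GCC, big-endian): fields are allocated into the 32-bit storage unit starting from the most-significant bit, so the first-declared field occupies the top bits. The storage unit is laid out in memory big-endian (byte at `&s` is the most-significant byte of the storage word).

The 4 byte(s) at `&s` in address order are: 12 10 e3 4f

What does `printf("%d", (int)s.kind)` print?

-4

[0]=0x12 [1]=0x10 [2]=0xe3 [3]=0x4f (big-endian) → word 0x1210e34f
cnt [22+:10] = (word>>22) & 0x3ff = 72
type [16+:6] = (word>>16) & 0x3f = 16
id [7+:9] = (word>>7) & 0x1ff = 454
kind [4+:3] = (word>>4) & 0x7 = 4  ←
bank [0+:4] = (word>>0) & 0xf = 15
kind signed 3b, MSB=1: 4 - 8 = -4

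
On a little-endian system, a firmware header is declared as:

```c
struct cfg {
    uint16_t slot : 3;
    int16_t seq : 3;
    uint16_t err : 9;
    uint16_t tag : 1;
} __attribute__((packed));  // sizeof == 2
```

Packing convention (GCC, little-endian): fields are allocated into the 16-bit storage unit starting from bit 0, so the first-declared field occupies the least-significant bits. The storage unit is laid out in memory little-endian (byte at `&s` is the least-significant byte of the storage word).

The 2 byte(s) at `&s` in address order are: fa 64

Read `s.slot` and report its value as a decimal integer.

[0]=0xfa [1]=0x64 (little-endian) → word 0x64fa
slot:3 @ bit 0 → (0x64fa>>0)&0x7 = 0x2  ←
seq:3 @ bit 3 → (0x64fa>>3)&0x7 = 0x7
err:9 @ bit 6 → (0x64fa>>6)&0x1ff = 0x193
tag:1 @ bit 15 → (0x64fa>>15)&0x1 = 0x0

2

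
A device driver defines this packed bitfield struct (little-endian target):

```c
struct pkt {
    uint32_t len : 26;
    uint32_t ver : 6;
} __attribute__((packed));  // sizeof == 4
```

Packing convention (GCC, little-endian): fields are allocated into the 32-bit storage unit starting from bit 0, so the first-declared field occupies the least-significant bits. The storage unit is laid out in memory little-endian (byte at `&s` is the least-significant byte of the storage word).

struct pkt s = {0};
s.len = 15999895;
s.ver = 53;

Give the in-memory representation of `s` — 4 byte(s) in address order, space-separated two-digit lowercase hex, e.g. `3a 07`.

97 23 f4 d4

len (26b) val=15999895 bits=0xf42397 at bit 0: 0x00f42397
ver (6b) val=53 bits=0x35 at bit 26: 0xd4f42397
word = 0xd4f42397 → little-endian bytes:
  [0]=0x97  [1]=0x23  [2]=0xf4  [3]=0xd4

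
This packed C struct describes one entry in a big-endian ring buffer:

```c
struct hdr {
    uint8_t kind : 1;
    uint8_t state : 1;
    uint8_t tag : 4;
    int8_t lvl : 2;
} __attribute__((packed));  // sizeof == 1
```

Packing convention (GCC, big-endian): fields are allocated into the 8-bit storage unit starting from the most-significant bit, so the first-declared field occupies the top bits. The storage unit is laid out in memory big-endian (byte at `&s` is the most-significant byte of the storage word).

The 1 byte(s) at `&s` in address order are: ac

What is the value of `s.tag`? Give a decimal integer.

[0]=0xac (big-endian) → word 0xac
kind:1 @ bit 7 → (0xac>>7)&0x1 = 0x1
state:1 @ bit 6 → (0xac>>6)&0x1 = 0x0
tag:4 @ bit 2 → (0xac>>2)&0xf = 0xb  ←
lvl:2 @ bit 0 → (0xac>>0)&0x3 = 0x0

11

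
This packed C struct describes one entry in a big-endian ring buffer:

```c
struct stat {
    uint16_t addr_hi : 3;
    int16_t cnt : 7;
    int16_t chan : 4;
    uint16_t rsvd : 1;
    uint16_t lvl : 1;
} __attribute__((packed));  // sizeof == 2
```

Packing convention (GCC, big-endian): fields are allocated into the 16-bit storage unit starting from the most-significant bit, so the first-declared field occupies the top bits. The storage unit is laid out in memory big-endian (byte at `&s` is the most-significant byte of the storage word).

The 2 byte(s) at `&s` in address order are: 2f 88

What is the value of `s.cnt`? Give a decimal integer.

62

[0]=0x2f [1]=0x88 (big-endian) → word 0x2f88
addr_hi [13+:3] = (word>>13) & 0x7 = 1
cnt [6+:7] = (word>>6) & 0x7f = 62  ←
chan [2+:4] = (word>>2) & 0xf = 2
rsvd [1+:1] = (word>>1) & 0x1 = 0
lvl [0+:1] = (word>>0) & 0x1 = 0
cnt signed 7b, MSB=0: value = 62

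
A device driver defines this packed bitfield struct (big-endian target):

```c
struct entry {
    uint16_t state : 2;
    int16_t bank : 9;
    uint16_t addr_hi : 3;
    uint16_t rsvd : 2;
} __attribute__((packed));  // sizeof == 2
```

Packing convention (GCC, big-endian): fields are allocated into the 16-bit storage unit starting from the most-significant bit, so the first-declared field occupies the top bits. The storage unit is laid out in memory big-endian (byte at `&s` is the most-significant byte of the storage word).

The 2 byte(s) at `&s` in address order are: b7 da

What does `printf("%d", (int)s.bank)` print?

-66

[0]=0xb7 [1]=0xda (big-endian) → word 0xb7da
state [14+:2] = (word>>14) & 0x3 = 2
bank [5+:9] = (word>>5) & 0x1ff = 446  ←
addr_hi [2+:3] = (word>>2) & 0x7 = 6
rsvd [0+:2] = (word>>0) & 0x3 = 2
bank signed 9b, MSB=1: 446 - 512 = -66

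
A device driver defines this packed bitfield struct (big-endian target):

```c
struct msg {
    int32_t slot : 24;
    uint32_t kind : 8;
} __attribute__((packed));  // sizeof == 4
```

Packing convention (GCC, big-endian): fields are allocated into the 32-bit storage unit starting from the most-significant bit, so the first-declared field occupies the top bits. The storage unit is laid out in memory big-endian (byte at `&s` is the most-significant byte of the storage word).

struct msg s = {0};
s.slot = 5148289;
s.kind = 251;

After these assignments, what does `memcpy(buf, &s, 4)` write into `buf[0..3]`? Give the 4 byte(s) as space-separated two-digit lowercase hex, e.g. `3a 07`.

[8+:24] slot=5148289 & 0xffffff = 0x4e8e81; word=0x4e8e8100
[0+:8] kind=251 & 0xff = 0xfb; word=0x4e8e81fb
word = 0x4e8e81fb → big-endian bytes:
  [0]=0x4e  [1]=0x8e  [2]=0x81  [3]=0xfb

4e 8e 81 fb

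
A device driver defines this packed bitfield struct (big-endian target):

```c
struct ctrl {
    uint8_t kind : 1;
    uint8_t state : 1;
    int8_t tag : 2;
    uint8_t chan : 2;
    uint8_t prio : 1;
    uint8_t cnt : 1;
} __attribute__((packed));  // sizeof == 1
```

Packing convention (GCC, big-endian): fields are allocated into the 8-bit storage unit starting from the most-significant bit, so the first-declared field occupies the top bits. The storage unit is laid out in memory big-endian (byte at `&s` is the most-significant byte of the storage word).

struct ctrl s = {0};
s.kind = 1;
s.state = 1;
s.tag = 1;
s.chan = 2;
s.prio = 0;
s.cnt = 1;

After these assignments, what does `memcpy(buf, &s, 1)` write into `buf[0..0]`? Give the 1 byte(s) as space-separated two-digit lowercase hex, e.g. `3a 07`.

[7+:1] kind=1 & 0x1 = 0x1; word=0x80
[6+:1] state=1 & 0x1 = 0x1; word=0xc0
[4+:2] tag=1 & 0x3 = 0x1; word=0xd0
[2+:2] chan=2 & 0x3 = 0x2; word=0xd8
[1+:1] prio=0 & 0x1 = 0x0; word=0xd8
[0+:1] cnt=1 & 0x1 = 0x1; word=0xd9
word = 0xd9 → big-endian bytes:
  [0]=0xd9

d9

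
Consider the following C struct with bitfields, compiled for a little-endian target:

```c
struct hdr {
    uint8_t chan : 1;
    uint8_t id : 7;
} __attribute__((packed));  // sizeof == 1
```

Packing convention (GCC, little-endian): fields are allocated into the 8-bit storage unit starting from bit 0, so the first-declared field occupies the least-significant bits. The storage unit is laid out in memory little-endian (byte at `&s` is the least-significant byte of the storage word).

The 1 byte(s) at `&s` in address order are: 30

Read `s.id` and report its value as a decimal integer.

24

[0]=0x30 (little-endian) → word 0x30
chan:1 @ bit 0 → (0x30>>0)&0x1 = 0x0
id:7 @ bit 1 → (0x30>>1)&0x7f = 0x18  ←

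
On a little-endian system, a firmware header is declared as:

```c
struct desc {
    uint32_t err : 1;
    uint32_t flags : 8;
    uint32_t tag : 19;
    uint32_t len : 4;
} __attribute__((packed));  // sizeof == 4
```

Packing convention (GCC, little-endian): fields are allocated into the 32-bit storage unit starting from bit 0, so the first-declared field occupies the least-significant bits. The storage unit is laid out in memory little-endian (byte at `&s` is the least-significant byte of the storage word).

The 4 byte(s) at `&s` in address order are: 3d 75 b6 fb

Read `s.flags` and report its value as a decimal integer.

[0]=0x3d [1]=0x75 [2]=0xb6 [3]=0xfb (little-endian) → word 0xfbb6753d
err [0+:1] = (word>>0) & 0x1 = 1
flags [1+:8] = (word>>1) & 0xff = 158  ←
tag [9+:19] = (word>>9) & 0x7ffff = 383802
len [28+:4] = (word>>28) & 0xf = 15

158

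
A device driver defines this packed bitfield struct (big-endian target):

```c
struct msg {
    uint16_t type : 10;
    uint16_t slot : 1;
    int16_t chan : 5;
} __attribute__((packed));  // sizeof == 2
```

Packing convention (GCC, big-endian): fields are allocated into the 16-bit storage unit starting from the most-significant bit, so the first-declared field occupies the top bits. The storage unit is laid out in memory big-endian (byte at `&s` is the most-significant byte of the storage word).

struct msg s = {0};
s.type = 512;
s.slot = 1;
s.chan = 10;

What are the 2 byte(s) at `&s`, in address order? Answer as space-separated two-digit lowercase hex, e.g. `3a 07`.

80 2a

type:10 = 512 → 0x200 << 6 → word 0x8000
slot:1 = 1 → 0x1 << 5 → word 0x8020
chan:5 = 10 → 0xa << 0 → word 0x802a
word = 0x802a → big-endian bytes:
  [0]=0x80  [1]=0x2a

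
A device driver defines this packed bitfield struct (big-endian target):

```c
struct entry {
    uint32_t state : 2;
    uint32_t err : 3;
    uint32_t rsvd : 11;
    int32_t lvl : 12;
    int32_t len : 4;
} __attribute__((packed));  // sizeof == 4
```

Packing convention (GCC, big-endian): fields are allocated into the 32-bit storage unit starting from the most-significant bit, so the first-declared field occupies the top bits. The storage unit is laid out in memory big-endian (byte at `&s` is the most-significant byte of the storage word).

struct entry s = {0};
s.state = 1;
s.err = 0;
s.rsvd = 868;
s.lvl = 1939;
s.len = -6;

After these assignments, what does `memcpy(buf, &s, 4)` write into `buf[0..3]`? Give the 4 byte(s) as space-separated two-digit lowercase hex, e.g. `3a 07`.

43 64 79 3a

[30+:2] state=1 & 0x3 = 0x1; word=0x40000000
[27+:3] err=0 & 0x7 = 0x0; word=0x40000000
[16+:11] rsvd=868 & 0x7ff = 0x364; word=0x43640000
[4+:12] lvl=1939 & 0xfff = 0x793; word=0x43647930
[0+:4] len=-6 & 0xf = 0xa; word=0x4364793a
word = 0x4364793a → big-endian bytes:
  [0]=0x43  [1]=0x64  [2]=0x79  [3]=0x3a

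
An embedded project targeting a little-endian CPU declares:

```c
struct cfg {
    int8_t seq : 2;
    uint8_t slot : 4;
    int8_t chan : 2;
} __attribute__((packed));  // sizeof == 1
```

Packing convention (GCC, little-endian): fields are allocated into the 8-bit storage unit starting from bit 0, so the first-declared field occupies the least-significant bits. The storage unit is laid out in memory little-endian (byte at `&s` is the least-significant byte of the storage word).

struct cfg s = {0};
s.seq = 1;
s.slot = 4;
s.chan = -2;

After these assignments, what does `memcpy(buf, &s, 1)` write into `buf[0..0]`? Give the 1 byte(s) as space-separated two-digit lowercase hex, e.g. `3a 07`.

91

seq:2 = 1 → 0x1 << 0 → word 0x01
slot:4 = 4 → 0x4 << 2 → word 0x11
chan:2 = -2 → 0x2 << 6 → word 0x91
word = 0x91 → little-endian bytes:
  [0]=0x91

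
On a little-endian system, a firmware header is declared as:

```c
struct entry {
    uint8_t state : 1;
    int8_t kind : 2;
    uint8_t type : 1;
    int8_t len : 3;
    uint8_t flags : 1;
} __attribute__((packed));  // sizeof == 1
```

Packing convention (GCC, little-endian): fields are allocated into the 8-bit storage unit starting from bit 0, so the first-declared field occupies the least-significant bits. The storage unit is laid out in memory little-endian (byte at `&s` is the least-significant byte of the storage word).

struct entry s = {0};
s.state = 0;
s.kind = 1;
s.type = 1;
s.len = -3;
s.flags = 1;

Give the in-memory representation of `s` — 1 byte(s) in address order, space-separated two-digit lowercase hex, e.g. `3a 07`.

da

state:1 = 0 → 0x0 << 0 → word 0x00
kind:2 = 1 → 0x1 << 1 → word 0x02
type:1 = 1 → 0x1 << 3 → word 0x0a
len:3 = -3 → 0x5 << 4 → word 0x5a
flags:1 = 1 → 0x1 << 7 → word 0xda
word = 0xda → little-endian bytes:
  [0]=0xda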